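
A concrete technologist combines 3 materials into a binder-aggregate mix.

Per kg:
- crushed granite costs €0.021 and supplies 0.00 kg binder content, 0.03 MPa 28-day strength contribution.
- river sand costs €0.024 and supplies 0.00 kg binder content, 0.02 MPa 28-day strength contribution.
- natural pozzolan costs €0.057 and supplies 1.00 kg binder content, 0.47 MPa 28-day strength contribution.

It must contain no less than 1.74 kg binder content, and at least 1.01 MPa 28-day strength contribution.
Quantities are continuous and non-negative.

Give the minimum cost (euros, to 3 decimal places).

Let x1 = kg of crushed granite, x2 = kg of river sand, x3 = kg of natural pozzolan.
min 0.021x1 + 0.024x2 + 0.057x3 with:
  1x3 ≥ 1.74   (binder content)
  0.03x1 + 0.02x2 + 0.47x3 ≥ 1.01   (28-day strength contribution)
  x1, x2, x3 ≥ 0.
The optimal basis is {natural pozzolan}; crushed granite, river sand drop out. Binding constraint: 28-day strength contribution.
Optimal quantities: natural pozzolan = 2.149 kg.
Total cost: 0.057·2.149 = 0.12249.

€0.122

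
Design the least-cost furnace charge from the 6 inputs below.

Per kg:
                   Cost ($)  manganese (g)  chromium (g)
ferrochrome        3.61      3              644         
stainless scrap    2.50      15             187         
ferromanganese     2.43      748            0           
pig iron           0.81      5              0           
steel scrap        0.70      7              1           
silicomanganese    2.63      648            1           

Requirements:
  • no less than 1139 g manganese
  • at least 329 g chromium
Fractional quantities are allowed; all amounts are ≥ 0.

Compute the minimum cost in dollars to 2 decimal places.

Let x1 = kg of ferrochrome, x2 = kg of stainless scrap, x3 = kg of ferromanganese, x4 = kg of pig iron, x5 = kg of steel scrap, x6 = kg of silicomanganese.
Minimise 3.61x1 + 2.5x2 + 2.43x3 + 0.81x4 + 0.7x5 + 2.63x6 with:
  3x1 + 15x2 + 748x3 + 5x4 + 7x5 + 648x6 ≥ 1139   (manganese)
  644x1 + 187x2 + 1x5 + 1x6 ≥ 329   (chromium)
  x1, x2, x3, x4, x5, x6 ≥ 0.
At the optimum only ferrochrome, ferromanganese are positive (stainless scrap, pig iron, steel scrap, silicomanganese = 0). Binding constraints: manganese and chromium.
Solving gives x1 = 0.5109, x3 = 1.521.
Total cost: 3.61·0.5109 + 2.43·1.521 = 5.5404.

$5.54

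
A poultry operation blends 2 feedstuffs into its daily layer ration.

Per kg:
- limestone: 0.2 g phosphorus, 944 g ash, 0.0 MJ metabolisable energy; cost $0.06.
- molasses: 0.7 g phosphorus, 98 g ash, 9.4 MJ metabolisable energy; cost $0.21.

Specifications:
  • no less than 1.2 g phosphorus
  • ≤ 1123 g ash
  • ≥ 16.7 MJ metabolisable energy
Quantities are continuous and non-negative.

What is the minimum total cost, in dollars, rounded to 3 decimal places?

$0.373

Let x1 = kg of limestone, x2 = kg of molasses.
min 0.06x1 + 0.21x2 subject to:
  0.2x1 + 0.7x2 ≥ 1.2   (phosphorus)
  944x1 + 98x2 ≤ 1123   (ash)
  9.4x2 ≥ 16.7   (metabolisable energy)
  x1, x2 ≥ 0.
The minimum-cost mix takes nothing from limestone — only molasses. Binding constraint: metabolisable energy.
Optimal quantities: molasses = 1.777 kg.
Cost = 0.21·1.777 = 0.37317.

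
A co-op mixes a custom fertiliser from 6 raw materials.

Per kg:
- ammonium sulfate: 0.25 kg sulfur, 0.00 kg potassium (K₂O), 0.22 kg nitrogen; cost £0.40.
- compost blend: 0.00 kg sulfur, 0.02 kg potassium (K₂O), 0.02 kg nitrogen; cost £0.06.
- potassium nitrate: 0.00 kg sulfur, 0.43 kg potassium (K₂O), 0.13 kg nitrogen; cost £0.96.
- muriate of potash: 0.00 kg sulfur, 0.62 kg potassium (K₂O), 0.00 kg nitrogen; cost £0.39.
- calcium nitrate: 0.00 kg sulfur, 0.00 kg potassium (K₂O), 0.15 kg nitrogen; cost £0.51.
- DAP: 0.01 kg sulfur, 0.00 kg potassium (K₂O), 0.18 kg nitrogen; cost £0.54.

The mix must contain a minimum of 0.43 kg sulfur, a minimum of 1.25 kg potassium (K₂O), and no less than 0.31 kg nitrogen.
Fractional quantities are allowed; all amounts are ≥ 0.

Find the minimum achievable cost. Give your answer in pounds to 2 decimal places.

£1.47

Let x1 = kg of ammonium sulfate, x2 = kg of compost blend, x3 = kg of potassium nitrate, x4 = kg of muriate of potash, x5 = kg of calcium nitrate, x6 = kg of DAP.
min 0.4x1 + 0.06x2 + 0.96x3 + 0.39x4 + 0.51x5 + 0.54x6 with:
  0.25x1 + 0.01x6 ≥ 0.43   (sulfur)
  0.02x2 + 0.43x3 + 0.62x4 ≥ 1.25   (potassium (K₂O))
  0.22x1 + 0.02x2 + 0.13x3 + 0.15x5 + 0.18x6 ≥ 0.31   (nitrogen)
  x1, x2, x3, x4, x5, x6 ≥ 0.
The cheapest feasible vertex uses only ammonium sulfate, muriate of potash; compost blend, potassium nitrate, calcium nitrate, DAP are not used. Binding constraints: sulfur and potassium (K₂O).
So ammonium sulfate = 1.72 kg, muriate of potash = 2.016 kg.
Cost = 0.4·1.72 + 0.39·2.016 = 1.4742.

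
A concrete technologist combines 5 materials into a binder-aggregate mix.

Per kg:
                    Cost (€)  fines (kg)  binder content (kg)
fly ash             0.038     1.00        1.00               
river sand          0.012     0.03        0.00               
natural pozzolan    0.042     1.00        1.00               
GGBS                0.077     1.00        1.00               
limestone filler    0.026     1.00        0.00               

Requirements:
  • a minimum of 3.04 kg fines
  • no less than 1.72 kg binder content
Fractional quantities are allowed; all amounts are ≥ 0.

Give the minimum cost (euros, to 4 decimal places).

€0.0997

Treat it as an LP. Let x1 = kg of fly ash, x2 = kg of river sand, x3 = kg of natural pozzolan, x4 = kg of GGBS, x5 = kg of limestone filler.
Minimise 0.038x1 + 0.012x2 + 0.042x3 + 0.077x4 + 0.026x5 subject to:
  1x1 + 0.03x2 + 1x3 + 1x4 + 1x5 ≥ 3.04   (fines)
  1x1 + 1x3 + 1x4 ≥ 1.72   (binder content)
  x1, x2, x3, x4, x5 ≥ 0.
The optimal basis is {fly ash, limestone filler}; river sand, natural pozzolan, GGBS drop out. There the fines and binder content constraints are tight.
Solving gives x1 = 1.72, x5 = 1.32.
Total cost: 0.038·1.72 + 0.026·1.32 = 0.099680.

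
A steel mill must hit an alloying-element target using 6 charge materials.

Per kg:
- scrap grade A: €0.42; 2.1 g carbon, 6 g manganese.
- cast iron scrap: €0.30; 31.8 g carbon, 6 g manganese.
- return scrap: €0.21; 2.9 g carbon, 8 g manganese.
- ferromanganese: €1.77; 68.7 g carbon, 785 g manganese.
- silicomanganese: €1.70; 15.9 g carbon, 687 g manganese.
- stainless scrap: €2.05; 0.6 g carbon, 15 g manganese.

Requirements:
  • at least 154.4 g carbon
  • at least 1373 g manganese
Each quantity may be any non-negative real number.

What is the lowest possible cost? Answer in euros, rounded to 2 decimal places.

Set it up as a linear program. Let x1 = kg of scrap grade A, x2 = kg of cast iron scrap, x3 = kg of return scrap, x4 = kg of ferromanganese, x5 = kg of silicomanganese, x6 = kg of stainless scrap.
Minimise 0.42x1 + 0.3x2 + 0.21x3 + 1.77x4 + 1.7x5 + 2.05x6 with:
  2.1x1 + 31.8x2 + 2.9x3 + 68.7x4 + 15.9x5 + 0.6x6 ≥ 154.4   (carbon)
  6x1 + 6x2 + 8x3 + 785x4 + 687x5 + 15x6 ≥ 1373   (manganese)
  x1, x2, x3, x4, x5, x6 ≥ 0.
At the optimum only cast iron scrap, ferromanganese are positive (scrap grade A, return scrap, silicomanganese, stainless scrap = 0). The carbon and manganese requirements are met with equality.
Solving gives x2 = 1.095, x4 = 1.741.
Total cost: 0.3·1.095 + 1.77·1.741 = 3.4101.

€3.41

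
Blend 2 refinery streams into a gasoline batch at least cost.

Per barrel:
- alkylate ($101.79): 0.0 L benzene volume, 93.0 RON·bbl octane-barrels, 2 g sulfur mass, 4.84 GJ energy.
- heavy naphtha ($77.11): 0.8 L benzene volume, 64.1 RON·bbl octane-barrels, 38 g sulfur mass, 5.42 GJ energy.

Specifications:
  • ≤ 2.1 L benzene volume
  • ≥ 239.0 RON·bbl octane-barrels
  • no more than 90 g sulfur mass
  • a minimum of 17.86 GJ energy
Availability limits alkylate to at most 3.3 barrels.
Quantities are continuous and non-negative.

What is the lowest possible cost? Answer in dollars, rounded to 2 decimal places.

$290.41

Treat it as an LP. Let x1 = barrels of alkylate, x2 = barrels of heavy naphtha.
min 101.79x1 + 77.11x2 with:
  0.8x2 ≤ 2.1   (benzene volume)
  93x1 + 64.1x2 ≥ 239   (octane-barrels)
  2x1 + 38x2 ≤ 90   (sulfur mass)
  4.84x1 + 5.42x2 ≥ 17.86   (energy)
  x1 ≤ 3.3
  x1, x2 ≥ 0.
Both inputs are positive at the optimum. The sulfur mass and energy requirements are met with equality.
Solving gives x1 = 1.1028, x2 = 2.3104.
Objective = 101.79·1.1028 + 77.11·2.3104 = 290.4090.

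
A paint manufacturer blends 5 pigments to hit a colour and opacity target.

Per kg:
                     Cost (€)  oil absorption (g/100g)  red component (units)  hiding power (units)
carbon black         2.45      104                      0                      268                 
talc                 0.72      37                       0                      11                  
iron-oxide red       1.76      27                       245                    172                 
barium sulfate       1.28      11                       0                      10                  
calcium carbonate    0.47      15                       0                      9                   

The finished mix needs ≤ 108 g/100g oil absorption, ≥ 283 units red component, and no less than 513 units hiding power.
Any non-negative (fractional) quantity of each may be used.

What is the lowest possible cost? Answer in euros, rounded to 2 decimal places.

€5.12

Let x1 = kg of carbon black, x2 = kg of talc, x3 = kg of iron-oxide red, x4 = kg of barium sulfate, x5 = kg of calcium carbonate.
min 2.45x1 + 0.72x2 + 1.76x3 + 1.28x4 + 0.47x5 subject to:
  104x1 + 37x2 + 27x3 + 11x4 + 15x5 ≤ 108   (oil absorption)
  245x3 ≥ 283   (red component)
  268x1 + 11x2 + 172x3 + 10x4 + 9x5 ≥ 513   (hiding power)
  x1, x2, x3, x4, x5 ≥ 0.
The cheapest feasible vertex uses only carbon black, iron-oxide red; talc, barium sulfate, calcium carbonate are not used. There the oil absorption and hiding power constraints are tight.
Solving gives x1 = 0.4436, x3 = 2.291.
Cost = 2.45·0.4436 + 1.76·2.291 = 5.1190.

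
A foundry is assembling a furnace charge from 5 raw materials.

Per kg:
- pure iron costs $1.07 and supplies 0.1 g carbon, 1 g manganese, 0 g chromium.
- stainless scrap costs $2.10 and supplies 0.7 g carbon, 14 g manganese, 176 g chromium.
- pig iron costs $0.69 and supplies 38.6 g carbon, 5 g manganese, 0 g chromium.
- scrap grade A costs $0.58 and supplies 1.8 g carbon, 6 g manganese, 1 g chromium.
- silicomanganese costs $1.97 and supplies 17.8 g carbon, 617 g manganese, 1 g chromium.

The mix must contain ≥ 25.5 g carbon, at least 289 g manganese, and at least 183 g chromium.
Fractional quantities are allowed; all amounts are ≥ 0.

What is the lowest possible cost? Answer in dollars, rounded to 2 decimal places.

Let x1 = kg of pure iron, x2 = kg of stainless scrap, x3 = kg of pig iron, x4 = kg of scrap grade A, x5 = kg of silicomanganese.
min 1.07x1 + 2.1x2 + 0.69x3 + 0.58x4 + 1.97x5 with:
  0.1x1 + 0.7x2 + 38.6x3 + 1.8x4 + 17.8x5 ≥ 25.5   (carbon)
  1x1 + 14x2 + 5x3 + 6x4 + 617x5 ≥ 289   (manganese)
  176x2 + 1x4 + 1x5 ≥ 183   (chromium)
  x1, x2, x3, x4, x5 ≥ 0.
The cheapest feasible vertex uses only stainless scrap, pig iron, silicomanganese; pure iron, scrap grade A are not used. The carbon, manganese, chromium requirements are met with equality.
That vertex is x2 = 1.037, x3 = 0.4383, x5 = 0.4413.
Hence cost = 2.1·1.037 + 0.69·0.4383 + 1.97·0.4413 = $3.3495.

$3.35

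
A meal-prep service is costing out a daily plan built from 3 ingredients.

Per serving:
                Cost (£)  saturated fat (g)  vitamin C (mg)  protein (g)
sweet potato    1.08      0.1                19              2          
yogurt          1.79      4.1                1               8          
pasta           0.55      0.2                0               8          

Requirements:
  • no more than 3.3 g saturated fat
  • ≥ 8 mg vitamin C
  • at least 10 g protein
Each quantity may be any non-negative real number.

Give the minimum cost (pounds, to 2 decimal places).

This is a linear program. Let x1 = servings of sweet potato, x2 = servings of yogurt, x3 = servings of pasta.
min 1.08x1 + 1.79x2 + 0.55x3 subject to:
  0.1x1 + 4.1x2 + 0.2x3 ≤ 3.3   (saturated fat)
  19x1 + 1x2 ≥ 8   (vitamin C)
  2x1 + 8x2 + 8x3 ≥ 10   (protein)
  x1, x2, x3 ≥ 0.
The optimal basis is {sweet potato, pasta}; yogurt drops out. Binding constraints: vitamin C and protein.
That vertex is x1 = 0.4211, x3 = 1.145.
Hence cost = 1.08·0.4211 + 0.55·1.145 = £1.0845.

£1.08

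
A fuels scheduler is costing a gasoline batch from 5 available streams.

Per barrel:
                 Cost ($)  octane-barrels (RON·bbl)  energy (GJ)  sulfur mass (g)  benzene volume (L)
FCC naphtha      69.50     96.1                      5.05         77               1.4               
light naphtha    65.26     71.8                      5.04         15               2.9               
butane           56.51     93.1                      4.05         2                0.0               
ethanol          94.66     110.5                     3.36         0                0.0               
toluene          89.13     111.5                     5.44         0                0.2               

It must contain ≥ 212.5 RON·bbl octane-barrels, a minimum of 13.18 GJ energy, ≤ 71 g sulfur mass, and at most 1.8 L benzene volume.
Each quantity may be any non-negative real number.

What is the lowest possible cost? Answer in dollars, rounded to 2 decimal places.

$180.76

Let x1 = barrels of FCC naphtha, x2 = barrels of light naphtha, x3 = barrels of butane, x4 = barrels of ethanol, x5 = barrels of toluene.
Minimize 69.5x1 + 65.26x2 + 56.51x3 + 94.66x4 + 89.13x5 with:
  96.1x1 + 71.8x2 + 93.1x3 + 110.5x4 + 111.5x5 ≥ 212.5   (octane-barrels)
  5.05x1 + 5.04x2 + 4.05x3 + 3.36x4 + 5.44x5 ≥ 13.18   (energy)
  77x1 + 15x2 + 2x3 ≤ 71   (sulfur mass)
  1.4x1 + 2.9x2 + 0.2x5 ≤ 1.8   (benzene volume)
  x1, x2, x3, x4, x5 ≥ 0.
The minimum-cost mix takes nothing from FCC naphtha, ethanol, toluene — only light naphtha, butane. There the energy and benzene volume constraints are tight.
Optimal quantities: light naphtha = 0.6207 barrels, butane = 2.482 barrels.
Objective = 65.26·0.6207 + 56.51·2.482 = 180.7647.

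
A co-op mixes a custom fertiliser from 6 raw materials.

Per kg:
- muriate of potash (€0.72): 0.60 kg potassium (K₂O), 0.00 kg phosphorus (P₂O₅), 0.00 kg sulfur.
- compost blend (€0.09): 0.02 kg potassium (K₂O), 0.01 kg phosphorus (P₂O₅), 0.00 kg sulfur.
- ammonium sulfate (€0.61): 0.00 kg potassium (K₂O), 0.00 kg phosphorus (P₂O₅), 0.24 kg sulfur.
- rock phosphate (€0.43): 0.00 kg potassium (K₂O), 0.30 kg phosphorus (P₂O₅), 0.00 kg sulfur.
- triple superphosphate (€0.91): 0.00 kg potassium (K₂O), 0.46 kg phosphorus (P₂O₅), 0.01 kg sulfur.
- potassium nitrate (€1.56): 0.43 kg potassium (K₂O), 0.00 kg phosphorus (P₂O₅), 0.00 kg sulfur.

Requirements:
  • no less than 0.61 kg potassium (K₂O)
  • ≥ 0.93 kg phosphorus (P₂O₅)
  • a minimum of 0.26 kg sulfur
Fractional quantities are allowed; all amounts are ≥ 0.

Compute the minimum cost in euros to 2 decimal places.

€2.73

This is a linear program. Let x1 = kg of muriate of potash, x2 = kg of compost blend, x3 = kg of ammonium sulfate, x4 = kg of rock phosphate, x5 = kg of triple superphosphate, x6 = kg of potassium nitrate.
Minimise 0.72x1 + 0.09x2 + 0.61x3 + 0.43x4 + 0.91x5 + 1.56x6 with:
  0.6x1 + 0.02x2 + 0.43x6 ≥ 0.61   (potassium (K₂O))
  0.01x2 + 0.3x4 + 0.46x5 ≥ 0.93   (phosphorus (P₂O₅))
  0.24x3 + 0.01x5 ≥ 0.26   (sulfur)
  x1, x2, x3, x4, x5, x6 ≥ 0.
The cheapest feasible vertex uses only muriate of potash, ammonium sulfate, rock phosphate; compost blend, triple superphosphate, potassium nitrate are not used. Binding constraints: potassium (K₂O), phosphorus (P₂O₅), sulfur.
Solving gives x1 = 1.017, x3 = 1.083, x4 = 3.1.
Cost = 0.72·1.017 + 0.61·1.083 + 0.43·3.1 = 2.7259.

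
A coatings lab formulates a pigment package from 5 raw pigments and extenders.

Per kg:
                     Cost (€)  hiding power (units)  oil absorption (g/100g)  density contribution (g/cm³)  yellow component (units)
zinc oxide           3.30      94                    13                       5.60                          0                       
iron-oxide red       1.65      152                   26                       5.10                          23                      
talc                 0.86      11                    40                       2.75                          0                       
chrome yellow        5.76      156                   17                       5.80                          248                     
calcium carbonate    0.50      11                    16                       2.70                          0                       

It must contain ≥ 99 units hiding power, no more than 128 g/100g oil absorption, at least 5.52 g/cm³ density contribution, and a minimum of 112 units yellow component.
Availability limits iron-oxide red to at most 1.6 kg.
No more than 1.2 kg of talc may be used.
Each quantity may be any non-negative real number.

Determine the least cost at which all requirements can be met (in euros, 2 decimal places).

Set it up as a linear program. Let x1 = kg of zinc oxide, x2 = kg of iron-oxide red, x3 = kg of talc, x4 = kg of chrome yellow, x5 = kg of calcium carbonate.
min 3.3x1 + 1.65x2 + 0.86x3 + 5.76x4 + 0.5x5 s.t.:
  94x1 + 152x2 + 11x3 + 156x4 + 11x5 ≥ 99   (hiding power)
  13x1 + 26x2 + 40x3 + 17x4 + 16x5 ≤ 128   (oil absorption)
  5.6x1 + 5.1x2 + 2.75x3 + 5.8x4 + 2.7x5 ≥ 5.52   (density contribution)
  23x2 + 248x4 ≥ 112   (yellow component)
  x2 ≤ 1.6
  x3 ≤ 1.2
  x1, x2, x3, x4, x5 ≥ 0.
The cheapest feasible vertex uses only iron-oxide red, chrome yellow, calcium carbonate; zinc oxide, talc are not used. There the hiding power, density contribution, yellow component constraints are tight.
So iron-oxide red = 0.1407 kg, chrome yellow = 0.4386 kg, calcium carbonate = 0.8366 kg.
Total cost: 1.65·0.1407 + 5.76·0.4386 + 0.5·0.8366 = 3.1768.

€3.18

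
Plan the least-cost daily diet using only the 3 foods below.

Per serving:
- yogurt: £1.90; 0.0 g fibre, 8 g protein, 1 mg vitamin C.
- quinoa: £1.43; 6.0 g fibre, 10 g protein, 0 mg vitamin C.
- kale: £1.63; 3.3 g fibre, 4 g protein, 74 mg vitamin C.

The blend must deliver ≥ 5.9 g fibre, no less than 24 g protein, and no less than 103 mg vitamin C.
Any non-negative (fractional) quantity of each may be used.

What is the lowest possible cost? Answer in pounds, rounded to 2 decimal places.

Let x1 = servings of yogurt, x2 = servings of quinoa, x3 = servings of kale.
Minimise 1.9x1 + 1.43x2 + 1.63x3 with:
  6x2 + 3.3x3 ≥ 5.9   (fibre)
  8x1 + 10x2 + 4x3 ≥ 24   (protein)
  1x1 + 74x3 ≥ 103   (vitamin C)
  x1, x2, x3 ≥ 0.
The optimal basis is {quinoa, kale}; yogurt drops out. There the protein and vitamin C constraints are tight.
So quinoa = 1.843 servings, kale = 1.392 servings.
Cost = 1.43·1.843 + 1.63·1.392 = 4.9045.

£4.90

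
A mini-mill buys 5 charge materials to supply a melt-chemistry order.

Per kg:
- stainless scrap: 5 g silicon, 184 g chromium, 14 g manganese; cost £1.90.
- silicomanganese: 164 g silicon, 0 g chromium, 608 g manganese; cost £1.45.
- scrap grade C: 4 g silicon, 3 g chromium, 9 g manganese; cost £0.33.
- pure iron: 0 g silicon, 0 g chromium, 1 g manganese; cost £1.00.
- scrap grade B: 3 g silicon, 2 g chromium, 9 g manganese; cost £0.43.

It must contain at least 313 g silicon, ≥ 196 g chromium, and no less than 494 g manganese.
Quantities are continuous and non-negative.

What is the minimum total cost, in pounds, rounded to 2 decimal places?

Set it up as a linear program. Let x1 = kg of stainless scrap, x2 = kg of silicomanganese, x3 = kg of scrap grade C, x4 = kg of pure iron, x5 = kg of scrap grade B.
Minimize 1.9x1 + 1.45x2 + 0.33x3 + 1x4 + 0.43x5 with:
  5x1 + 164x2 + 4x3 + 3x5 ≥ 313   (silicon)
  184x1 + 3x3 + 2x5 ≥ 196   (chromium)
  14x1 + 608x2 + 9x3 + 1x4 + 9x5 ≥ 494   (manganese)
  x1, x2, x3, x4, x5 ≥ 0.
At the optimum only stainless scrap, silicomanganese are positive (scrap grade C, pure iron, scrap grade B = 0). The silicon and chromium requirements are met with equality.
Optimal quantities: stainless scrap = 1.065 kg, silicomanganese = 1.876 kg.
Hence cost = 1.9·1.065 + 1.45·1.876 = £4.7437.

£4.74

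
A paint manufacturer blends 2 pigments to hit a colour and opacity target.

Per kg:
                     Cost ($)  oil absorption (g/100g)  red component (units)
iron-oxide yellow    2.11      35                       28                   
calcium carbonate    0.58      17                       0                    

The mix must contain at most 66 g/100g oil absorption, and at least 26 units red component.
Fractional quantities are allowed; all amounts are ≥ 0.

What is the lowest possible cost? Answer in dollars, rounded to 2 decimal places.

$1.96

Let x1 = kg of iron-oxide yellow, x2 = kg of calcium carbonate.
Minimize 2.11x1 + 0.58x2 with:
  35x1 + 17x2 ≤ 66   (oil absorption)
  28x1 ≥ 26   (red component)
  x1, x2 ≥ 0.
The minimum-cost mix takes nothing from calcium carbonate — only iron-oxide yellow. Binding constraint: red component.
That vertex is x1 = 0.9286.
Total cost: 2.11·0.9286 = 1.9593.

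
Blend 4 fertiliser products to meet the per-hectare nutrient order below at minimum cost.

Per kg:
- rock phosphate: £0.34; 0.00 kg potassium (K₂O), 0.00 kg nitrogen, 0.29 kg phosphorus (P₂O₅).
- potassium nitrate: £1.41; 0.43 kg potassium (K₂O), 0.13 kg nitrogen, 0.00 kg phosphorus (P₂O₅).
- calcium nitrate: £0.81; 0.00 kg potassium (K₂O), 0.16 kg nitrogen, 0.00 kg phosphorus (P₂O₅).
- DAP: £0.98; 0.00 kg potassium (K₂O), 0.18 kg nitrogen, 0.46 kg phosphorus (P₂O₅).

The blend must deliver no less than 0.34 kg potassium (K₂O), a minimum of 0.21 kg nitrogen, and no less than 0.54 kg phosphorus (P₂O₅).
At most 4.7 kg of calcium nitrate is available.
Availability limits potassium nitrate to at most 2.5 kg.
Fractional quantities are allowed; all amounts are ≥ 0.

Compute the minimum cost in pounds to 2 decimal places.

£2.01

Let x1 = kg of rock phosphate, x2 = kg of potassium nitrate, x3 = kg of calcium nitrate, x4 = kg of DAP.
Minimize 0.34x1 + 1.41x2 + 0.81x3 + 0.98x4 with:
  0.43x2 ≥ 0.34   (potassium (K₂O))
  0.13x2 + 0.16x3 + 0.18x4 ≥ 0.21   (nitrogen)
  0.29x1 + 0.46x4 ≥ 0.54   (phosphorus (P₂O₅))
  x3 ≤ 4.7
  x2 ≤ 2.5
  x1, x2, x3, x4 ≥ 0.
The minimum-cost mix takes nothing from calcium nitrate — only rock phosphate, potassium nitrate, DAP. There the potassium (K₂O), nitrogen, phosphorus (P₂O₅) constraints are tight.
That vertex is x1 = 0.9173, x2 = 0.7907, x4 = 0.5956.
Objective = 0.34·0.9173 + 1.41·0.7907 + 0.98·0.5956 = 2.0105.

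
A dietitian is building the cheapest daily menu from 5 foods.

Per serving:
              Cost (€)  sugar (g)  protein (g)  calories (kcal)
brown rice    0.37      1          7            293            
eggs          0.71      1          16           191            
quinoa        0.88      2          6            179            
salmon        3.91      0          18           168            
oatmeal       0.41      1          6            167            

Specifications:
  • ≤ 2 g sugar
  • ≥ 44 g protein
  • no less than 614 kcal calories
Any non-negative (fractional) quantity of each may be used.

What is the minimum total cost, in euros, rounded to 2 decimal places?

Let x1 = servings of brown rice, x2 = servings of eggs, x3 = servings of quinoa, x4 = servings of salmon, x5 = servings of oatmeal.
min 0.37x1 + 0.71x2 + 0.88x3 + 3.91x4 + 0.41x5 s.t.:
  1x1 + 1x2 + 2x3 + 1x5 ≤ 2   (sugar)
  7x1 + 16x2 + 6x3 + 18x4 + 6x5 ≥ 44   (protein)
  293x1 + 191x2 + 179x3 + 168x4 + 167x5 ≥ 614   (calories)
  x1, x2, x3, x4, x5 ≥ 0.
The optimal basis is {brown rice, eggs, salmon}; quinoa, oatmeal drop out. Binding constraints: sugar, protein, calories.
Optimal quantities: brown rice = 0.6452 servings, eggs = 1.355 servings, salmon = 0.9892 servings.
Hence cost = 0.37·0.6452 + 0.71·1.355 + 3.91·0.9892 = €5.0685.

€5.07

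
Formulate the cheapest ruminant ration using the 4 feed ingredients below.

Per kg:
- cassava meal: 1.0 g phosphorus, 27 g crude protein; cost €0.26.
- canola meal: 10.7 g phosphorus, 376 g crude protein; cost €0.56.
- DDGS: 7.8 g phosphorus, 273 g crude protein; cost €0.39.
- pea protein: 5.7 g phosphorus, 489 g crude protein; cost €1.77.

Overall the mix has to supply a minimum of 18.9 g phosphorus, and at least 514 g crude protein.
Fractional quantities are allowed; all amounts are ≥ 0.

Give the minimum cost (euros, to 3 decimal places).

€0.945

Set it up as a linear program. Let x1 = kg of cassava meal, x2 = kg of canola meal, x3 = kg of DDGS, x4 = kg of pea protein.
Minimise 0.26x1 + 0.56x2 + 0.39x3 + 1.77x4 s.t.:
  1x1 + 10.7x2 + 7.8x3 + 5.7x4 ≥ 18.9   (phosphorus)
  27x1 + 376x2 + 273x3 + 489x4 ≥ 514   (crude protein)
  x1, x2, x3, x4 ≥ 0.
The optimal basis is {DDGS}; cassava meal, canola meal, pea protein drop out. Binding constraint: phosphorus.
So DDGS = 2.423 kg.
Cost = 0.39·2.423 = 0.94497.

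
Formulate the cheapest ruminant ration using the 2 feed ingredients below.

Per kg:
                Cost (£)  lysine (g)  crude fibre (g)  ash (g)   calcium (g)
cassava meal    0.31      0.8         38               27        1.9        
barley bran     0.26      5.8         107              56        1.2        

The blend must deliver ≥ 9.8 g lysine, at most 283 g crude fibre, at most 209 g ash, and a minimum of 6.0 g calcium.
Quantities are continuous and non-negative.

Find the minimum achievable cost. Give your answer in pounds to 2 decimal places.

£1.07

Set it up as a linear program. Let x1 = kg of cassava meal, x2 = kg of barley bran.
Minimise 0.31x1 + 0.26x2 subject to:
  0.8x1 + 5.8x2 ≥ 9.8   (lysine)
  38x1 + 107x2 ≤ 283   (crude fibre)
  27x1 + 56x2 ≤ 209   (ash)
  1.9x1 + 1.2x2 ≥ 6   (calcium)
  x1, x2 ≥ 0.
Both inputs are positive at the optimum. Binding constraints: lysine and calcium.
That vertex is x1 = 2.29, x2 = 1.374.
Objective = 0.31·2.29 + 0.26·1.374 = 1.0671.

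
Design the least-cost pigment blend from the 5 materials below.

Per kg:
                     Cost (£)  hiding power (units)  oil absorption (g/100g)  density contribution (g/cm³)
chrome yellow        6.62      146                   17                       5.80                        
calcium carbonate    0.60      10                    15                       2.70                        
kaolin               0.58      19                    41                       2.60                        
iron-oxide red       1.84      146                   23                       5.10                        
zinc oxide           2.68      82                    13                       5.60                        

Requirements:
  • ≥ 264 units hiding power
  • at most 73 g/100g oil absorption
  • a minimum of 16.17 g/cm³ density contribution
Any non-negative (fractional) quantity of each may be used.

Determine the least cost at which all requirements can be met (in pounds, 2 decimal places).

Let x1 = kg of chrome yellow, x2 = kg of calcium carbonate, x3 = kg of kaolin, x4 = kg of iron-oxide red, x5 = kg of zinc oxide.
min 6.62x1 + 0.6x2 + 0.58x3 + 1.84x4 + 2.68x5 with:
  146x1 + 10x2 + 19x3 + 146x4 + 82x5 ≥ 264   (hiding power)
  17x1 + 15x2 + 41x3 + 23x4 + 13x5 ≤ 73   (oil absorption)
  5.8x1 + 2.7x2 + 2.6x3 + 5.1x4 + 5.6x5 ≥ 16.17   (density contribution)
  x1, x2, x3, x4, x5 ≥ 0.
The minimum-cost mix takes nothing from chrome yellow, kaolin — only calcium carbonate, iron-oxide red, zinc oxide. There the hiding power, oil absorption, density contribution constraints are tight.
Solving gives x2 = 2.337, x4 = 1.349, x5 = 0.5321.
Hence cost = 0.6·2.337 + 1.84·1.349 + 2.68·0.5321 = £5.3104.

£5.31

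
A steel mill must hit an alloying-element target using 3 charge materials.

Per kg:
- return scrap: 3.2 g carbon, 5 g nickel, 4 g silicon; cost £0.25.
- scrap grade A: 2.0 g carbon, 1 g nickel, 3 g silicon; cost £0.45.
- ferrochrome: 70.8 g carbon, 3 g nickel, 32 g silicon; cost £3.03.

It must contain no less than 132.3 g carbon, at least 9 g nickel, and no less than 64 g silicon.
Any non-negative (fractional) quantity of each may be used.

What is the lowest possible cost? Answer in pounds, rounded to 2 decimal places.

£5.85

Treat it as an LP. Let x1 = kg of return scrap, x2 = kg of scrap grade A, x3 = kg of ferrochrome.
min 0.25x1 + 0.45x2 + 3.03x3 subject to:
  3.2x1 + 2x2 + 70.8x3 ≥ 132.3   (carbon)
  5x1 + 1x2 + 3x3 ≥ 9   (nickel)
  4x1 + 3x2 + 32x3 ≥ 64   (silicon)
  x1, x2, x3 ≥ 0.
The minimum-cost mix takes nothing from scrap grade A — only return scrap, ferrochrome. The carbon and silicon requirements are met with equality.
That vertex is x1 = 1.646, x3 = 1.794.
Total cost: 0.25·1.646 + 3.03·1.794 = 5.8473.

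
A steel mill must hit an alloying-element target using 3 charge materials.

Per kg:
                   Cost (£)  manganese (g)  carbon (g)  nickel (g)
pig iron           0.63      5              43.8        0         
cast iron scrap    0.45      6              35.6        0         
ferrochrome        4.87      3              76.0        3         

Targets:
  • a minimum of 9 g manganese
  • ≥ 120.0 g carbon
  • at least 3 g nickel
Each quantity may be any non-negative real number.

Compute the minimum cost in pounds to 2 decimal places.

£5.43

This is a linear program. Let x1 = kg of pig iron, x2 = kg of cast iron scrap, x3 = kg of ferrochrome.
min 0.63x1 + 0.45x2 + 4.87x3 with:
  5x1 + 6x2 + 3x3 ≥ 9   (manganese)
  43.8x1 + 35.6x2 + 76x3 ≥ 120   (carbon)
  3x3 ≥ 3   (nickel)
  x1, x2, x3 ≥ 0.
The optimal basis is {cast iron scrap, ferrochrome}; pig iron drops out. Binding constraints: carbon and nickel.
So cast iron scrap = 1.236 kg, ferrochrome = 1 kg.
Cost = 0.45·1.236 + 4.87·1 = 5.4262.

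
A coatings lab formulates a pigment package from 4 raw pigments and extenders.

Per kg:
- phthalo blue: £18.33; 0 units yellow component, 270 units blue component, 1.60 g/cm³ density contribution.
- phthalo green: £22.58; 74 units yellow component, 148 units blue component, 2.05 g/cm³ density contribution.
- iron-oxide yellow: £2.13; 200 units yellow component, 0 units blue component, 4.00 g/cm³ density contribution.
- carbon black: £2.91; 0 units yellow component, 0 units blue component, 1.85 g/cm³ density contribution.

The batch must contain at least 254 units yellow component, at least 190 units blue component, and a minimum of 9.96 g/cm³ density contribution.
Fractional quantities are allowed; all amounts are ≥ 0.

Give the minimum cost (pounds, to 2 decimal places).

Treat it as an LP. Let x1 = kg of phthalo blue, x2 = kg of phthalo green, x3 = kg of iron-oxide yellow, x4 = kg of carbon black.
Minimize 18.33x1 + 22.58x2 + 2.13x3 + 2.91x4 s.t.:
  74x2 + 200x3 ≥ 254   (yellow component)
  270x1 + 148x2 ≥ 190   (blue component)
  1.6x1 + 2.05x2 + 4x3 + 1.85x4 ≥ 9.96   (density contribution)
  x1, x2, x3, x4 ≥ 0.
The optimal basis is {phthalo blue, iron-oxide yellow}; phthalo green, carbon black drop out. There the blue component and density contribution constraints are tight.
Solving gives x1 = 0.7037, x3 = 2.209.
Cost = 18.33·0.7037 + 2.13·2.209 = 17.6040.

£17.60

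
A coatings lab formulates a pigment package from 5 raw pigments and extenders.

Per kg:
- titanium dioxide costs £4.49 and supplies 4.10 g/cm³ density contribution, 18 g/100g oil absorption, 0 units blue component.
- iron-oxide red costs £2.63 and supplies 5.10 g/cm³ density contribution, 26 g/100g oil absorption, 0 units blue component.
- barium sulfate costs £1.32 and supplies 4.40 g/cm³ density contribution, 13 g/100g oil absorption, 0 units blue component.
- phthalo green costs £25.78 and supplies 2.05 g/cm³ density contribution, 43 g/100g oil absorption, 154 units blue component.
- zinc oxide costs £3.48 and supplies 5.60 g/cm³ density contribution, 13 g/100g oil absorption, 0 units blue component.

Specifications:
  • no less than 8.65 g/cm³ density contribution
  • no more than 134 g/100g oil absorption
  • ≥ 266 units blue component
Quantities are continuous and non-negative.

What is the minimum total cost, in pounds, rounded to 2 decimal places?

£46.06

Set it up as a linear program. Let x1 = kg of titanium dioxide, x2 = kg of iron-oxide red, x3 = kg of barium sulfate, x4 = kg of phthalo green, x5 = kg of zinc oxide.
Minimize 4.49x1 + 2.63x2 + 1.32x3 + 25.78x4 + 3.48x5 with:
  4.1x1 + 5.1x2 + 4.4x3 + 2.05x4 + 5.6x5 ≥ 8.65   (density contribution)
  18x1 + 26x2 + 13x3 + 43x4 + 13x5 ≤ 134   (oil absorption)
  154x4 ≥ 266   (blue component)
  x1, x2, x3, x4, x5 ≥ 0.
The cheapest feasible vertex uses only barium sulfate, phthalo green; titanium dioxide, iron-oxide red, zinc oxide are not used. The density contribution and blue component requirements are met with equality.
Solving gives x3 = 1.1612, x4 = 1.7273.
Cost = 1.32·1.1612 + 25.78·1.7273 = 46.0626.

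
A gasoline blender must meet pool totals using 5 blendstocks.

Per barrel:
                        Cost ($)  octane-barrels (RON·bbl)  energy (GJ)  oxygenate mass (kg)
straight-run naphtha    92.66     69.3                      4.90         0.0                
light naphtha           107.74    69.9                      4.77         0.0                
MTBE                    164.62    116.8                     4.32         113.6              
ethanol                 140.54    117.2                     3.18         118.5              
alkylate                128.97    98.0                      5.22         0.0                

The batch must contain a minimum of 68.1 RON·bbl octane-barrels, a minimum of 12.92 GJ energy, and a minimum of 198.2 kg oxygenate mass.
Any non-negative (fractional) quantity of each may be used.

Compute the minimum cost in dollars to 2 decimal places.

Let x1 = barrels of straight-run naphtha, x2 = barrels of light naphtha, x3 = barrels of MTBE, x4 = barrels of ethanol, x5 = barrels of alkylate.
Minimise 92.66x1 + 107.74x2 + 164.62x3 + 140.54x4 + 128.97x5 with:
  69.3x1 + 69.9x2 + 116.8x3 + 117.2x4 + 98x5 ≥ 68.1   (octane-barrels)
  4.9x1 + 4.77x2 + 4.32x3 + 3.18x4 + 5.22x5 ≥ 12.92   (energy)
  113.6x3 + 118.5x4 ≥ 198.2   (oxygenate mass)
  x1, x2, x3, x4, x5 ≥ 0.
The minimum-cost mix takes nothing from light naphtha, MTBE, alkylate — only straight-run naphtha, ethanol. The energy and oxygenate mass requirements are met with equality.
Optimal quantities: straight-run naphtha = 1.55127 barrels, ethanol = 1.67257 barrels.
Cost = 92.66·1.55127 + 140.54·1.67257 = 378.8037.

$378.80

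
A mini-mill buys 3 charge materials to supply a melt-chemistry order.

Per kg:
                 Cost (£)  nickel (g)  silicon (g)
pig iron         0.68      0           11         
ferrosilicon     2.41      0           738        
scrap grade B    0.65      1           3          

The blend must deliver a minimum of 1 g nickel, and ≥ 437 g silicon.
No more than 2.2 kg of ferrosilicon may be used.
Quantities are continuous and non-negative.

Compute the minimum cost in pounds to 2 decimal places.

Set it up as a linear program. Let x1 = kg of pig iron, x2 = kg of ferrosilicon, x3 = kg of scrap grade B.
Minimize 0.68x1 + 2.41x2 + 0.65x3 s.t.:
  1x3 ≥ 1   (nickel)
  11x1 + 738x2 + 3x3 ≥ 437   (silicon)
  x2 ≤ 2.2
  x1, x2, x3 ≥ 0.
The minimum-cost mix takes nothing from pig iron — only ferrosilicon, scrap grade B. The nickel and silicon requirements are met with equality.
That vertex is x2 = 0.5881, x3 = 1.
Total cost: 2.41·0.5881 + 0.65·1 = 2.0673.

£2.07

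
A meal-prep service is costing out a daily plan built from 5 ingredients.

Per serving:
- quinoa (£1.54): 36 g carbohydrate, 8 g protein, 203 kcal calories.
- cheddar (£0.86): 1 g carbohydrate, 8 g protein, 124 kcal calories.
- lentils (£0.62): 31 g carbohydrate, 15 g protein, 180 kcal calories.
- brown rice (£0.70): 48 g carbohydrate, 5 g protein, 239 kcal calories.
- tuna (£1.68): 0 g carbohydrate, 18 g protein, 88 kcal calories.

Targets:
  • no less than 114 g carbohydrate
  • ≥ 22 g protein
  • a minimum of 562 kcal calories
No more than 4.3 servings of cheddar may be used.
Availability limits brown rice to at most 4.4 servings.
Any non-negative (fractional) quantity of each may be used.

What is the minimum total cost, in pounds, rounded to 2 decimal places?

£1.81

Treat it as an LP. Let x1 = servings of quinoa, x2 = servings of cheddar, x3 = servings of lentils, x4 = servings of brown rice, x5 = servings of tuna.
min 1.54x1 + 0.86x2 + 0.62x3 + 0.7x4 + 1.68x5 s.t.:
  36x1 + 1x2 + 31x3 + 48x4 ≥ 114   (carbohydrate)
  8x1 + 8x2 + 15x3 + 5x4 + 18x5 ≥ 22   (protein)
  203x1 + 124x2 + 180x3 + 239x4 + 88x5 ≥ 562   (calories)
  x2 ≤ 4.3
  x4 ≤ 4.4
  x1, x2, x3, x4, x5 ≥ 0.
The cheapest feasible vertex uses only lentils, brown rice; quinoa, cheddar, tuna are not used. There the carbohydrate and protein constraints are tight.
That vertex is x3 = 0.8602, x4 = 1.819.
Total cost: 0.62·0.8602 + 0.7·1.819 = 1.8066.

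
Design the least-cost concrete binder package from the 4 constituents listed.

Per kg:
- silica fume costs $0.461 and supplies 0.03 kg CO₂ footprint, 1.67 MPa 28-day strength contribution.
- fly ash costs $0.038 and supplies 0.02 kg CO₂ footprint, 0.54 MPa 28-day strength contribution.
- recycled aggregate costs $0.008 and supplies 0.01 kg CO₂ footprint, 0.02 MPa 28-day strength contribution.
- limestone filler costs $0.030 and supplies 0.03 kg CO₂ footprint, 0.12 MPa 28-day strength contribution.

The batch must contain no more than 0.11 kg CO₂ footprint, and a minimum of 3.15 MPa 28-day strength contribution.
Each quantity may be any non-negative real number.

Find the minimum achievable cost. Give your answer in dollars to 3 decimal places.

$0.294

Let x1 = kg of silica fume, x2 = kg of fly ash, x3 = kg of recycled aggregate, x4 = kg of limestone filler.
Minimise 0.461x1 + 0.038x2 + 0.008x3 + 0.03x4 subject to:
  0.03x1 + 0.02x2 + 0.01x3 + 0.03x4 ≤ 0.11   (CO₂ footprint)
  1.67x1 + 0.54x2 + 0.02x3 + 0.12x4 ≥ 3.15   (28-day strength contribution)
  x1, x2, x3, x4 ≥ 0.
The optimal basis is {silica fume, fly ash}; recycled aggregate, limestone filler drop out. There the CO₂ footprint and 28-day strength contribution constraints are tight.
That vertex is x1 = 0.2093, x2 = 5.186.
Hence cost = 0.461·0.2093 + 0.038·5.186 = $0.29356.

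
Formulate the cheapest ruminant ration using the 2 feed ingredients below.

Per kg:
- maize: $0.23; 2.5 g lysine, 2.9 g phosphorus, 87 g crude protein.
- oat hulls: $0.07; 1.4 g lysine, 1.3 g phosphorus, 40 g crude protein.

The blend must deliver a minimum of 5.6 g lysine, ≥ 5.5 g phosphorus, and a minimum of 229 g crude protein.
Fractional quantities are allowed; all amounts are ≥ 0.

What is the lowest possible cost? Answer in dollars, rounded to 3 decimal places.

$0.401

Let x1 = kg of maize, x2 = kg of oat hulls.
Minimise 0.23x1 + 0.07x2 subject to:
  2.5x1 + 1.4x2 ≥ 5.6   (lysine)
  2.9x1 + 1.3x2 ≥ 5.5   (phosphorus)
  87x1 + 40x2 ≥ 229   (crude protein)
  x1, x2 ≥ 0.
The optimal basis is {oat hulls}; maize drops out. The crude protein requirement is met with equality.
Solving gives x2 = 5.725.
Hence cost = 0.07·5.725 = $0.40075.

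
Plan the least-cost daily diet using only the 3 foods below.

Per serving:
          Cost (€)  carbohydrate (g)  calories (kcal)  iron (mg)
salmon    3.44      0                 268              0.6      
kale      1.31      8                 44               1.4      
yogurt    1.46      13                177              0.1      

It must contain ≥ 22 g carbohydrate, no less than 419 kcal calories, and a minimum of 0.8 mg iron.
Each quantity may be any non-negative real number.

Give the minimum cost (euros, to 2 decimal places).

€3.84

Let x1 = servings of salmon, x2 = servings of kale, x3 = servings of yogurt.
Minimize 3.44x1 + 1.31x2 + 1.46x3 with:
  8x2 + 13x3 ≥ 22   (carbohydrate)
  268x1 + 44x2 + 177x3 ≥ 419   (calories)
  0.6x1 + 1.4x2 + 0.1x3 ≥ 0.8   (iron)
  x1, x2, x3 ≥ 0.
At the optimum only kale, yogurt are positive (salmon = 0). Binding constraints: calories and iron.
Solving gives x2 = 0.4096, x3 = 2.265.
Total cost: 1.31·0.4096 + 1.46·2.265 = 3.8435.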